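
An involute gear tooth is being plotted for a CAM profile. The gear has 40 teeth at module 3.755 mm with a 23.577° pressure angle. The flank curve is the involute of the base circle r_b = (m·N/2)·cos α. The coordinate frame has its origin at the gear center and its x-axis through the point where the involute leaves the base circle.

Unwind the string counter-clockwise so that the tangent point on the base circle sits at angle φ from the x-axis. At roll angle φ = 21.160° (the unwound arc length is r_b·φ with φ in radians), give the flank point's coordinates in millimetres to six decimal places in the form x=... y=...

pitch radius r_p = m·N/2 = 3.755·40/2 = 75.100000
base radius r_b = r_p·cos α = 75.100000·cos 23.577° = 68.830905
roll angle φ = 21.160° = 0.36931167 rad
x = r_b·(cos φ + φ·sin φ) = 68.830905·(0.93257604 + 0.36931167·0.36097360) = 73.366022
y = r_b·(sin φ − φ·cos φ) = 68.830905·(0.36097360 − 0.36931167·0.93257604) = 1.140004

x=73.366022 y=1.140004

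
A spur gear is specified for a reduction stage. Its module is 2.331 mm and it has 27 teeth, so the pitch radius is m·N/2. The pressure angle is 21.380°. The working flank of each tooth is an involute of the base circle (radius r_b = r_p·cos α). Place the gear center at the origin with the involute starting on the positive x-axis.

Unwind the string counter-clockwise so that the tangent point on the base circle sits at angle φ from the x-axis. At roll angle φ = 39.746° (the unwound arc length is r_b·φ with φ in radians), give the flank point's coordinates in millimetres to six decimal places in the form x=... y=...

pitch radius r_p = m·N/2 = 2.331·27/2 = 31.468500
base radius r_b = r_p·cos α = 31.468500·cos 21.380° = 29.302936
roll angle φ = 39.746° = 0.69369856 rad
x = r_b·(cos φ + φ·sin φ) = 29.302936·(0.76888647 + 0.69369856·0.63938533) = 35.527675
y = r_b·(sin φ − φ·cos φ) = 29.302936·(0.63938533 − 0.69369856·0.76888647) = 3.106401

x=35.527675 y=3.106401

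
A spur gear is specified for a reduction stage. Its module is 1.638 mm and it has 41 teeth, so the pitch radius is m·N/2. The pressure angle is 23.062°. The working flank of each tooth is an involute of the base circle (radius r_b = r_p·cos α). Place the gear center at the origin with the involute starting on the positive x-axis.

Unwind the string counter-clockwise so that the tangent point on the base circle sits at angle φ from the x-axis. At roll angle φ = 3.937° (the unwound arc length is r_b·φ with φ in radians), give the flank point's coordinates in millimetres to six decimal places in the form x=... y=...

x=30.968268 y=0.003340

pitch radius r_p = m·N/2 = 1.638·41/2 = 33.579000
base radius r_b = r_p·cos α = 33.579000·cos 23.062° = 30.895417
roll angle φ = 3.937° = 0.06871361 rad
x = r_b·(cos φ + φ·sin φ) = 30.895417·(0.99764015 + 0.06871361·0.06865955) = 30.968268
y = r_b·(sin φ − φ·cos φ) = 30.895417·(0.06865955 − 0.06871361·0.99764015) = 0.003340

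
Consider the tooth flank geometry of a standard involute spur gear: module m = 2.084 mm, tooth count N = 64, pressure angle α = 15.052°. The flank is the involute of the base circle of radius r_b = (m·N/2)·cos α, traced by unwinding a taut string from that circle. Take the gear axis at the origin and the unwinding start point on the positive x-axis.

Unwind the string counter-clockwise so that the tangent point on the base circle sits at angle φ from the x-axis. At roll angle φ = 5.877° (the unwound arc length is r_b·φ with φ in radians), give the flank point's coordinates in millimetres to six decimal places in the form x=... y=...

x=64.737863 y=0.023142

pitch radius r_p = m·N/2 = 2.084·64/2 = 66.688000
base radius r_b = r_p·cos α = 66.688000·cos 15.052° = 64.399970
roll angle φ = 5.877° = 0.10257300 rad
x = r_b·(cos φ + φ·sin φ) = 64.399970·(0.99474400 + 0.10257300·0.10239323) = 64.737863
y = r_b·(sin φ − φ·cos φ) = 64.399970·(0.10239323 − 0.10257300·0.99474400) = 0.023142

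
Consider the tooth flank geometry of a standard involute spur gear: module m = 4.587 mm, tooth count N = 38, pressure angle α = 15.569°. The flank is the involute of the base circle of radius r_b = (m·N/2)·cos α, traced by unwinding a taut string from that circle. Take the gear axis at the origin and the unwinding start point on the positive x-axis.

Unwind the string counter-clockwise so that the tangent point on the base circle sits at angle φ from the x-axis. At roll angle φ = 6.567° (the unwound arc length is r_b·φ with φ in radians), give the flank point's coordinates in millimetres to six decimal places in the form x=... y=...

pitch radius r_p = m·N/2 = 4.587·38/2 = 87.153000
base radius r_b = r_p·cos α = 87.153000·cos 15.569° = 83.955176
roll angle φ = 6.567° = 0.11461577 rad
x = r_b·(cos φ + φ·sin φ) = 83.955176·(0.99343880 + 0.11461577·0.11436499) = 84.504816
y = r_b·(sin φ − φ·cos φ) = 83.955176·(0.11436499 − 0.11461577·0.99343880) = 0.042081

x=84.504816 y=0.042081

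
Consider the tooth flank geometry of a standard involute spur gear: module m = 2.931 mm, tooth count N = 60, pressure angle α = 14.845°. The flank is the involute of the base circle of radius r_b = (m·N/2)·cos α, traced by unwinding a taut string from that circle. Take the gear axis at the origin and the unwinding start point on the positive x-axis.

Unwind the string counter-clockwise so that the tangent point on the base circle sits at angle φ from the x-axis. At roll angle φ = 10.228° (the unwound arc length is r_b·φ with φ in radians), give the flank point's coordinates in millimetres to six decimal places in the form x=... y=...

pitch radius r_p = m·N/2 = 2.931·60/2 = 87.930000
base radius r_b = r_p·cos α = 87.930000·cos 14.845° = 84.995113
roll angle φ = 10.228° = 0.17851228 rad
x = r_b·(cos φ + φ·sin φ) = 84.995113·(0.98410895 + 0.17851228·0.17756569) = 86.338597
y = r_b·(sin φ − φ·cos φ) = 84.995113·(0.17756569 − 0.17851228·0.98410895) = 0.160654

x=86.338597 y=0.160654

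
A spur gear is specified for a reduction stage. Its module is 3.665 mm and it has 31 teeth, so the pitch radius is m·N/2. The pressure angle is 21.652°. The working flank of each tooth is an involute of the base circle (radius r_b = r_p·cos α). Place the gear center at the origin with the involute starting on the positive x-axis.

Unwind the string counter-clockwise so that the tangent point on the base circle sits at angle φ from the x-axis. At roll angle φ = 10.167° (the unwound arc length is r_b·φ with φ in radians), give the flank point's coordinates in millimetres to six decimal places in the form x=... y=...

pitch radius r_p = m·N/2 = 3.665·31/2 = 56.807500
base radius r_b = r_p·cos α = 56.807500·cos 21.652° = 52.799277
roll angle φ = 10.167° = 0.17744763 rad
x = r_b·(cos φ + φ·sin φ) = 52.799277·(0.98429744 + 0.17744763·0.17651786) = 53.624007
y = r_b·(sin φ − φ·cos φ) = 52.799277·(0.17651786 − 0.17744763·0.98429744) = 0.098028

x=53.624007 y=0.098028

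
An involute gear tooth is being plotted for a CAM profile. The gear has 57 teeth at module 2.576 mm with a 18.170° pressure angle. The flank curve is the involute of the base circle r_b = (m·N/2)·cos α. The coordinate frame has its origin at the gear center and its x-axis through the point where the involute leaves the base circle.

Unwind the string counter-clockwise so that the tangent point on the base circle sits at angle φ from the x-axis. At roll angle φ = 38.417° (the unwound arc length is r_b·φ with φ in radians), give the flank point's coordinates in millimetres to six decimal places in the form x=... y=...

pitch radius r_p = m·N/2 = 2.576·57/2 = 73.416000
base radius r_b = r_p·cos α = 73.416000·cos 18.170° = 69.755145
roll angle φ = 38.417° = 0.67050314 rad
x = r_b·(cos φ + φ·sin φ) = 69.755145·(0.78350912 + 0.67050314·0.62138028) = 83.716397
y = r_b·(sin φ − φ·cos φ) = 69.755145·(0.62138028 − 0.67050314·0.78350912) = 6.698932

x=83.716397 y=6.698932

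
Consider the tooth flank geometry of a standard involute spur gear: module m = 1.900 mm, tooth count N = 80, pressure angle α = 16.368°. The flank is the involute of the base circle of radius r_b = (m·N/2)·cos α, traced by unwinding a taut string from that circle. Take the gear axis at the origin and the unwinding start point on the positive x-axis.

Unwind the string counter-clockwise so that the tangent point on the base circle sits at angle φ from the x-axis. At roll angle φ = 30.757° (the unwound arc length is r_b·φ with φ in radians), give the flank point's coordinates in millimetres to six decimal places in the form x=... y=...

x=82.681468 y=3.652764

pitch radius r_p = m·N/2 = 1.900·80/2 = 76.000000
base radius r_b = r_p·cos α = 76.000000·cos 16.368° = 72.919835
roll angle φ = 30.757° = 0.53681092 rad
x = r_b·(cos φ + φ·sin φ) = 72.919835·(0.85934394 + 0.53681092·0.51139808) = 82.681468
y = r_b·(sin φ − φ·cos φ) = 72.919835·(0.51139808 − 0.53681092·0.85934394) = 3.652764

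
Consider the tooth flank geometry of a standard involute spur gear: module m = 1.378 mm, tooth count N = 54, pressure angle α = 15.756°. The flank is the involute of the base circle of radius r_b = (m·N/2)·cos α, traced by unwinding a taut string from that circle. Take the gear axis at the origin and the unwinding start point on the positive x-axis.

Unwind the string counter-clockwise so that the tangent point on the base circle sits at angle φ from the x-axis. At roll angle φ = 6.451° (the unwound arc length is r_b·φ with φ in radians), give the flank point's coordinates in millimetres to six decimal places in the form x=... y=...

pitch radius r_p = m·N/2 = 1.378·54/2 = 37.206000
base radius r_b = r_p·cos α = 37.206000·cos 15.756° = 35.808052
roll angle φ = 6.451° = 0.11259119 rad
x = r_b·(cos φ + φ·sin φ) = 35.808052·(0.99366830 + 0.11259119·0.11235346) = 36.034298
y = r_b·(sin φ − φ·cos φ) = 35.808052·(0.11235346 − 0.11259119·0.99366830) = 0.017015

x=36.034298 y=0.017015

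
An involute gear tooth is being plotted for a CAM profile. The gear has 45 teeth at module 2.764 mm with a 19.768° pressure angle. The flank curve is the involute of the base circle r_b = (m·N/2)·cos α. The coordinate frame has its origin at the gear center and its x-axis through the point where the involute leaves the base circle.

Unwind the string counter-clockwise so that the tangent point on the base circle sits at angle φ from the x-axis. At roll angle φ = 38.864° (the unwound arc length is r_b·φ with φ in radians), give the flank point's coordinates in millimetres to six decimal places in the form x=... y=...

pitch radius r_p = m·N/2 = 2.764·45/2 = 62.190000
base radius r_b = r_p·cos α = 62.190000·cos 19.768° = 58.525131
roll angle φ = 38.864° = 0.67830476 rad
x = r_b·(cos φ + φ·sin φ) = 58.525131·(0.77863756 + 0.67830476·0.62747395) = 70.479248
y = r_b·(sin φ − φ·cos φ) = 58.525131·(0.62747395 − 0.67830476·0.77863756) = 5.812739

x=70.479248 y=5.812739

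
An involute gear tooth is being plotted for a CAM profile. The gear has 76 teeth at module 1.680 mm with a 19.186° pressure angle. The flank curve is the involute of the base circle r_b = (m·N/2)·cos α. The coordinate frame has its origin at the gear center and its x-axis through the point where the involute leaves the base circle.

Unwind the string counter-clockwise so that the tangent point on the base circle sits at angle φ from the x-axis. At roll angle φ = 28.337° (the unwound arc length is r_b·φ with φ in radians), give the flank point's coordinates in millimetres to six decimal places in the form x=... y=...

pitch radius r_p = m·N/2 = 1.680·76/2 = 63.840000
base radius r_b = r_p·cos α = 63.840000·cos 19.186° = 60.294116
roll angle φ = 28.337° = 0.49457395 rad
x = r_b·(cos φ + φ·sin φ) = 60.294116·(0.88017102 + 0.49457395·0.47465670) = 67.223348
y = r_b·(sin φ − φ·cos φ) = 60.294116·(0.47465670 − 0.49457395·0.88017102) = 2.372395

x=67.223348 y=2.372395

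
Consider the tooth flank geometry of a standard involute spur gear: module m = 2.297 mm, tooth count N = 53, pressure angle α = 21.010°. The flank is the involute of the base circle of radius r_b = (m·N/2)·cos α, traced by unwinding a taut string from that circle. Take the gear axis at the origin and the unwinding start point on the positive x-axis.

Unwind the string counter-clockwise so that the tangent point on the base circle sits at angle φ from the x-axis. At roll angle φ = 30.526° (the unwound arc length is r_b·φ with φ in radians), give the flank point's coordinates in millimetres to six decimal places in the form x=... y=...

x=64.325162 y=2.784018

pitch radius r_p = m·N/2 = 2.297·53/2 = 60.870500
base radius r_b = r_p·cos α = 60.870500·cos 21.010° = 56.823699
roll angle φ = 30.526° = 0.53277921 rad
x = r_b·(cos φ + φ·sin φ) = 56.823699·(0.86139876 + 0.53277921·0.50792931) = 64.325162
y = r_b·(sin φ − φ·cos φ) = 56.823699·(0.50792931 − 0.53277921·0.86139876) = 2.784018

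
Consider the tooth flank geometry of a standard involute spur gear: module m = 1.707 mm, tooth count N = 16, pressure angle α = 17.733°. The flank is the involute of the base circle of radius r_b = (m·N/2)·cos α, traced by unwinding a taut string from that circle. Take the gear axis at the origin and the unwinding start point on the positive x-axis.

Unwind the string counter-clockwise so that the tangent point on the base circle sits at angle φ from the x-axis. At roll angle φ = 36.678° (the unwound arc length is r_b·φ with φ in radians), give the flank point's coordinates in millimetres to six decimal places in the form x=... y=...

pitch radius r_p = m·N/2 = 1.707·16/2 = 13.656000
base radius r_b = r_p·cos α = 13.656000·cos 17.733° = 13.007152
roll angle φ = 36.678° = 0.64015186 rad
x = r_b·(cos φ + φ·sin φ) = 13.007152·(0.80200506 + 0.64015186·0.59731724) = 15.405395
y = r_b·(sin φ − φ·cos φ) = 13.007152·(0.59731724 − 0.64015186·0.80200506) = 1.091459

x=15.405395 y=1.091459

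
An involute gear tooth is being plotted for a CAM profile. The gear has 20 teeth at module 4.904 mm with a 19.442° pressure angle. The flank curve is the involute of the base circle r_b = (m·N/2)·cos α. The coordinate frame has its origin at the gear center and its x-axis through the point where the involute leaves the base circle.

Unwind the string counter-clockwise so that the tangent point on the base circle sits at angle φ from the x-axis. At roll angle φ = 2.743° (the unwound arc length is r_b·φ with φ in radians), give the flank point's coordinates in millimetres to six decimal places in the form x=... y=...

x=46.296650 y=0.001691

pitch radius r_p = m·N/2 = 4.904·20/2 = 49.040000
base radius r_b = r_p·cos α = 49.040000·cos 19.442° = 46.243686
roll angle φ = 2.743° = 0.04787438 rad
x = r_b·(cos φ + φ·sin φ) = 46.243686·(0.99885424 + 0.04787438·0.04785610) = 46.296650
y = r_b·(sin φ − φ·cos φ) = 46.243686·(0.04785610 − 0.04787438·0.99885424) = 0.001691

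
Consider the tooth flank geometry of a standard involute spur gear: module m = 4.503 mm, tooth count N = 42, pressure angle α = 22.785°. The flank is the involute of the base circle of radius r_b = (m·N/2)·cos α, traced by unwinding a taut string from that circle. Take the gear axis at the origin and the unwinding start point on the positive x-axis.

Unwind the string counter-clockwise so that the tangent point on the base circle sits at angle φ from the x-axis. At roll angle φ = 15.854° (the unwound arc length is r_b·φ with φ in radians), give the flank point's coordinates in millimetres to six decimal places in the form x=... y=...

x=90.457748 y=0.610990

pitch radius r_p = m·N/2 = 4.503·42/2 = 94.563000
base radius r_b = r_p·cos α = 94.563000·cos 22.785° = 87.183736
roll angle φ = 15.854° = 0.27670450 rad
x = r_b·(cos φ + φ·sin φ) = 87.183736·(0.96196095 + 0.27670450·0.27318700) = 90.457748
y = r_b·(sin φ − φ·cos φ) = 87.183736·(0.27318700 − 0.27670450·0.96196095) = 0.610990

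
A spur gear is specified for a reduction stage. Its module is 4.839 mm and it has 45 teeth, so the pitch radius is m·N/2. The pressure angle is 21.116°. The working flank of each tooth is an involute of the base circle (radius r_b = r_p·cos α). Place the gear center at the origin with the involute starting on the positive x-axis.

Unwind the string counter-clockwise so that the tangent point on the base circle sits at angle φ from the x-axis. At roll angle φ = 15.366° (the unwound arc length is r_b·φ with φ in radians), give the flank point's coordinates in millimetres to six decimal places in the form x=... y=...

x=105.153847 y=0.648362

pitch radius r_p = m·N/2 = 4.839·45/2 = 108.877500
base radius r_b = r_p·cos α = 108.877500·cos 21.116° = 101.566699
roll angle φ = 15.366° = 0.26818729 rad
x = r_b·(cos φ + φ·sin φ) = 101.566699·(0.96425282 + 0.26818729·0.26498397) = 105.153847
y = r_b·(sin φ − φ·cos φ) = 101.566699·(0.26498397 − 0.26818729·0.96425282) = 0.648362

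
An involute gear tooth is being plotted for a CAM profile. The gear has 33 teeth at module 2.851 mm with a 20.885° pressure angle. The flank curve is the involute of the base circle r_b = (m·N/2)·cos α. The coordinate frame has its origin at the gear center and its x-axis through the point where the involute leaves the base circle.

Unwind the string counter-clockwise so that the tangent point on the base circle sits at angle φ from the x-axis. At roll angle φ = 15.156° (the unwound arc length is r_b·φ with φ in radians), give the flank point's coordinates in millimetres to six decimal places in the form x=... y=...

pitch radius r_p = m·N/2 = 2.851·33/2 = 47.041500
base radius r_b = r_p·cos α = 47.041500·cos 20.885° = 43.950772
roll angle φ = 15.156° = 0.26452210 rad
x = r_b·(cos φ + φ·sin φ) = 43.950772·(0.96521756 + 0.26452210·0.26144802) = 45.461638
y = r_b·(sin φ − φ·cos φ) = 43.950772·(0.26144802 − 0.26452210·0.96521756) = 0.269271

x=45.461638 y=0.269271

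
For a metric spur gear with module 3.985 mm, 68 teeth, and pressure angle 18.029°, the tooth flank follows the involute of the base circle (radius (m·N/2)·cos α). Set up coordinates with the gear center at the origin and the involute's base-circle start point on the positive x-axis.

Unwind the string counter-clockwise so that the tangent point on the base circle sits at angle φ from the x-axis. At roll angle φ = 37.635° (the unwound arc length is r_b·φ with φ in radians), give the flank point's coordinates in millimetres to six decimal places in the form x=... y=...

x=153.704522 y=11.653965

pitch radius r_p = m·N/2 = 3.985·68/2 = 135.490000
base radius r_b = r_p·cos α = 135.490000·cos 18.029° = 128.837439
roll angle φ = 37.635° = 0.65685466 rad
x = r_b·(cos φ + φ·sin φ) = 128.837439·(0.79191678 + 0.65685466·0.61062903) = 153.704522
y = r_b·(sin φ − φ·cos φ) = 128.837439·(0.61062903 − 0.65685466·0.79191678) = 11.653965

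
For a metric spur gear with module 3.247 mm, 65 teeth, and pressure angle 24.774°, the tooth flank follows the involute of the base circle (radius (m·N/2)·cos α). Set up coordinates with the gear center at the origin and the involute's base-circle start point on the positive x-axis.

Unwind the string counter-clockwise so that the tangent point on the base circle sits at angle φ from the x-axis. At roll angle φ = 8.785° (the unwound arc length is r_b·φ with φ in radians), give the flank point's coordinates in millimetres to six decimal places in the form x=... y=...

x=96.935228 y=0.114855

pitch radius r_p = m·N/2 = 3.247·65/2 = 105.527500
base radius r_b = r_p·cos α = 105.527500·cos 24.774° = 95.815564
roll angle φ = 8.785° = 0.15332717 rad
x = r_b·(cos φ + φ·sin φ) = 95.815564·(0.98826840 + 0.15332717·0.15272711) = 96.935228
y = r_b·(sin φ − φ·cos φ) = 95.815564·(0.15272711 − 0.15332717·0.98826840) = 0.114855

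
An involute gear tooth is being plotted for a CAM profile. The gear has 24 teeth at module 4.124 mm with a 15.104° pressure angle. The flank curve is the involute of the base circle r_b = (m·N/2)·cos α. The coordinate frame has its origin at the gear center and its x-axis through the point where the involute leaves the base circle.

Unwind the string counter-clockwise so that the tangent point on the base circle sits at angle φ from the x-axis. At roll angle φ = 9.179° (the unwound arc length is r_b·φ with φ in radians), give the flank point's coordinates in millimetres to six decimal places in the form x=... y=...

pitch radius r_p = m·N/2 = 4.124·24/2 = 49.488000
base radius r_b = r_p·cos α = 49.488000·cos 15.104° = 47.778409
roll angle φ = 9.179° = 0.16020377 rad
x = r_b·(cos φ + φ·sin φ) = 47.778409·(0.98719480 + 0.16020377·0.15951937) = 48.387603
y = r_b·(sin φ − φ·cos φ) = 47.778409·(0.15951937 − 0.16020377·0.98719480) = 0.065315

x=48.387603 y=0.065315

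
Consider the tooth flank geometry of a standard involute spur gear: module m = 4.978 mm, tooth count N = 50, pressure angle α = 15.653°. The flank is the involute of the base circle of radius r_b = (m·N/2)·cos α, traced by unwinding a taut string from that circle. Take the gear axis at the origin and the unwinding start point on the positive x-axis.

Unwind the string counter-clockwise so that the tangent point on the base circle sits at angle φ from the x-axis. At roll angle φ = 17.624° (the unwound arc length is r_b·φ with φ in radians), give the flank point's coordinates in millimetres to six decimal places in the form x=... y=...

x=125.370301 y=1.151574

pitch radius r_p = m·N/2 = 4.978·50/2 = 124.450000
base radius r_b = r_p·cos α = 124.450000·cos 15.653° = 119.834572
roll angle φ = 17.624° = 0.30759683 rad
x = r_b·(cos φ + φ·sin φ) = 119.834572·(0.95306393 + 0.30759683·0.30276914) = 125.370301
y = r_b·(sin φ − φ·cos φ) = 119.834572·(0.30276914 − 0.30759683·0.95306393) = 1.151574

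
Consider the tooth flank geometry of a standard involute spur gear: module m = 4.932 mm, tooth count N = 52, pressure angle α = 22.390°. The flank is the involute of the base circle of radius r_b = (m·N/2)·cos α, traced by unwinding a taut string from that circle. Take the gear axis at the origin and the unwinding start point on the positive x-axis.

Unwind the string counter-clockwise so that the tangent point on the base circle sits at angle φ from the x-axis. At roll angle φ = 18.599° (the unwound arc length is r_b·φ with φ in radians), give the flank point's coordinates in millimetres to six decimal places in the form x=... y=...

pitch radius r_p = m·N/2 = 4.932·52/2 = 128.232000
base radius r_b = r_p·cos α = 128.232000·cos 22.390° = 118.564914
roll angle φ = 18.599° = 0.32461379 rad
x = r_b·(cos φ + φ·sin φ) = 118.564914·(0.94777398 + 0.32461379·0.31894277) = 124.648147
y = r_b·(sin φ − φ·cos φ) = 118.564914·(0.31894277 − 0.32461379·0.94777398) = 1.337681

x=124.648147 y=1.337681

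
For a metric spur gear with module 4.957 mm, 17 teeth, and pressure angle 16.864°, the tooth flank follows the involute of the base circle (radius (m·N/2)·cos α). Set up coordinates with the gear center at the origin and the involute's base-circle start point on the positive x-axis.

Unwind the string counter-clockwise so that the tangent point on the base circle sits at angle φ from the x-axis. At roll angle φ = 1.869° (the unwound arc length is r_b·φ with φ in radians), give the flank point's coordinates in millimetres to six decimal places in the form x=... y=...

pitch radius r_p = m·N/2 = 4.957·17/2 = 42.134500
base radius r_b = r_p·cos α = 42.134500·cos 16.864° = 40.322550
roll angle φ = 1.869° = 0.03262020 rad
x = r_b·(cos φ + φ·sin φ) = 40.322550·(0.99946801 + 0.03262020·0.03261442) = 40.343997
y = r_b·(sin φ − φ·cos φ) = 40.322550·(0.03261442 − 0.03262020·0.99946801) = 0.000466

x=40.343997 y=0.000466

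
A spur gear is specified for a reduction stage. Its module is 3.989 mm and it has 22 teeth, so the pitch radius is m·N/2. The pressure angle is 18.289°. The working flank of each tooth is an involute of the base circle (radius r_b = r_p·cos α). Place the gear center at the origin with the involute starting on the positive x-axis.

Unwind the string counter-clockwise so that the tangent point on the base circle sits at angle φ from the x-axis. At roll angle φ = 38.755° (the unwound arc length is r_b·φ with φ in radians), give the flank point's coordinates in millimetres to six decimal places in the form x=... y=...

pitch radius r_p = m·N/2 = 3.989·22/2 = 43.879000
base radius r_b = r_p·cos α = 43.879000·cos 18.289° = 41.662485
roll angle φ = 38.755° = 0.67640235 rad
x = r_b·(cos φ + φ·sin φ) = 41.662485·(0.77982986 + 0.67640235·0.62599153) = 50.130468
y = r_b·(sin φ − φ·cos φ) = 41.662485·(0.62599153 − 0.67640235·0.77982986) = 4.104287

x=50.130468 y=4.104287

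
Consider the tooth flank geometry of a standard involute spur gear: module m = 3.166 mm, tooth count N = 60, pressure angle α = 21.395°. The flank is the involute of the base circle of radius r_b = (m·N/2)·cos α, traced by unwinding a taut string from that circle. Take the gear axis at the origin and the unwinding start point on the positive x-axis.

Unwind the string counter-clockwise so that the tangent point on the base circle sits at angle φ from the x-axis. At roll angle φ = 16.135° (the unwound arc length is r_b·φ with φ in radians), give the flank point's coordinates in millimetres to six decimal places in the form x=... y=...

x=91.872083 y=0.653119

pitch radius r_p = m·N/2 = 3.166·60/2 = 94.980000
base radius r_b = r_p·cos α = 94.980000·cos 21.395° = 88.434705
roll angle φ = 16.135° = 0.28160887 rad
x = r_b·(cos φ + φ·sin φ) = 88.434705·(0.96060957 + 0.28160887·0.27790151) = 91.872083
y = r_b·(sin φ − φ·cos φ) = 88.434705·(0.27790151 − 0.28160887·0.96060957) = 0.653119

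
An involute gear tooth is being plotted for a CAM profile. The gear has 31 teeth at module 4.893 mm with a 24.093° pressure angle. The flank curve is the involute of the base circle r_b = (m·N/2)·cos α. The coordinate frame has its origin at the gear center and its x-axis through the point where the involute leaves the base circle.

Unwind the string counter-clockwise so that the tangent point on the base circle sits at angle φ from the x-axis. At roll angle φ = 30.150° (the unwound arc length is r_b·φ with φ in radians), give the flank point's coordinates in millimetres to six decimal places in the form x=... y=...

x=78.166715 y=3.270556

pitch radius r_p = m·N/2 = 4.893·31/2 = 75.841500
base radius r_b = r_p·cos α = 75.841500·cos 24.093° = 69.234496
roll angle φ = 30.150° = 0.52621677 rad
x = r_b·(cos φ + φ·sin φ) = 69.234496·(0.86471344 + 0.52621677·0.50226553) = 78.166715
y = r_b·(sin φ − φ·cos φ) = 69.234496·(0.50226553 − 0.52621677·0.86471344) = 3.270556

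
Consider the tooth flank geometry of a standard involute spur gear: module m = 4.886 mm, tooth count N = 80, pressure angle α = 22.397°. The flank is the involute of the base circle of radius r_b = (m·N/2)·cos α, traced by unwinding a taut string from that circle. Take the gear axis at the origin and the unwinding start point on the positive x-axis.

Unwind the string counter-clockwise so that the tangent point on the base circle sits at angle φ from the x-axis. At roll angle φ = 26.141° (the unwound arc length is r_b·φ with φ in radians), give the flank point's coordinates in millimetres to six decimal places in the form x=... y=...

pitch radius r_p = m·N/2 = 4.886·80/2 = 195.440000
base radius r_b = r_p·cos α = 195.440000·cos 22.397° = 180.697176
roll angle φ = 26.141° = 0.45624652 rad
x = r_b·(cos φ + φ·sin φ) = 180.697176·(0.89771253 + 0.45624652·0.44058167) = 198.536755
y = r_b·(sin φ − φ·cos φ) = 180.697176·(0.44058167 − 0.45624652·0.89771253) = 5.602237

x=198.536755 y=5.602237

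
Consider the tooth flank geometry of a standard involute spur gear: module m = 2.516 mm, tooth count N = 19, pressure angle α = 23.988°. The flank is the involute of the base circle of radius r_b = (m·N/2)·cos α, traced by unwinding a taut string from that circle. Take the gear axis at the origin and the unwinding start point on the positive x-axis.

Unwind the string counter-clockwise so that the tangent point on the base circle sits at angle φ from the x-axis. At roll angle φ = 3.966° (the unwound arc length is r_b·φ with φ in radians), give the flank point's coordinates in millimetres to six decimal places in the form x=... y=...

x=21.889853 y=0.002413

pitch radius r_p = m·N/2 = 2.516·19/2 = 23.902000
base radius r_b = r_p·cos α = 23.902000·cos 23.988° = 21.837599
roll angle φ = 3.966° = 0.06921976 rad
x = r_b·(cos φ + φ·sin φ) = 21.837599·(0.99760527 + 0.06921976·0.06916450) = 21.889853
y = r_b·(sin φ − φ·cos φ) = 21.837599·(0.06916450 − 0.06921976·0.99760527) = 0.002413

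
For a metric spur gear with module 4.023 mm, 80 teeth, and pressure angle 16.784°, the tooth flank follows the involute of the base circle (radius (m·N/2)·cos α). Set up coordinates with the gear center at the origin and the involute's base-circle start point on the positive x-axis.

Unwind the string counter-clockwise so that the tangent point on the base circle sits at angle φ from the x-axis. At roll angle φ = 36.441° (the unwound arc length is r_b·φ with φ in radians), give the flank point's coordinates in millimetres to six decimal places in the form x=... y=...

x=182.144500 y=12.685704

pitch radius r_p = m·N/2 = 4.023·80/2 = 160.920000
base radius r_b = r_p·cos α = 160.920000·cos 16.784° = 154.064836
roll angle φ = 36.441° = 0.63601543 rad
x = r_b·(cos φ + φ·sin φ) = 154.064836·(0.80446895 + 0.63601543·0.59399470) = 182.144500
y = r_b·(sin φ − φ·cos φ) = 154.064836·(0.59399470 − 0.63601543·0.80446895) = 12.685704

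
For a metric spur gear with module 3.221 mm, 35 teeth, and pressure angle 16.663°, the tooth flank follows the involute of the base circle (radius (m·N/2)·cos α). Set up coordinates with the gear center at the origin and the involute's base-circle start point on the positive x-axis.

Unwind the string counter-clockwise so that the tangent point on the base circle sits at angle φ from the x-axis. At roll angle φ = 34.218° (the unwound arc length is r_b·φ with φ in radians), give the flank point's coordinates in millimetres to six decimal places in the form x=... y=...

pitch radius r_p = m·N/2 = 3.221·35/2 = 56.367500
base radius r_b = r_p·cos α = 56.367500·cos 16.663° = 54.000508
roll angle φ = 34.218° = 0.59721676 rad
x = r_b·(cos φ + φ·sin φ) = 54.000508·(0.82690395 + 0.59721676·0.56234319) = 62.788806
y = r_b·(sin φ − φ·cos φ) = 54.000508·(0.56234319 − 0.59721676·0.82690395) = 3.699158

x=62.788806 y=3.699158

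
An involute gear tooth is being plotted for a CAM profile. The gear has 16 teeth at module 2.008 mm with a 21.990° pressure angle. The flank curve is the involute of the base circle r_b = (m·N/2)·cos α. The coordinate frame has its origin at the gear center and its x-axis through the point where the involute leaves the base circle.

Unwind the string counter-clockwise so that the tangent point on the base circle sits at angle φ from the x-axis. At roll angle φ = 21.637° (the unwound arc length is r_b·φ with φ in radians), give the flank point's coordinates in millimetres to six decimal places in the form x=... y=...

pitch radius r_p = m·N/2 = 2.008·16/2 = 16.064000
base radius r_b = r_p·cos α = 16.064000·cos 21.990° = 14.895331
roll angle φ = 21.637° = 0.37763689 rad
x = r_b·(cos φ + φ·sin φ) = 14.895331·(0.92953857 + 0.37763689·0.36872490) = 15.919872
y = r_b·(sin φ − φ·cos φ) = 14.895331·(0.36872490 − 0.37763689·0.92953857) = 0.263600

x=15.919872 y=0.263600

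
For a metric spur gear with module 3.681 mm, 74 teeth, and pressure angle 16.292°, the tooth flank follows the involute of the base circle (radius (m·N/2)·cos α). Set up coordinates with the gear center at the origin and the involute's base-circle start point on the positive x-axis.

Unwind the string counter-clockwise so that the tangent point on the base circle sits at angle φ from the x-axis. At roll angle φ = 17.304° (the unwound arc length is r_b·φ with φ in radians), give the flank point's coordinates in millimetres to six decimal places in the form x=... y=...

pitch radius r_p = m·N/2 = 3.681·74/2 = 136.197000
base radius r_b = r_p·cos α = 136.197000·cos 16.292° = 130.727937
roll angle φ = 17.304° = 0.30201177 rad
x = r_b·(cos φ + φ·sin φ) = 130.727937·(0.95474004 + 0.30201177·0.29744153) = 136.554597
y = r_b·(sin φ − φ·cos φ) = 130.727937·(0.29744153 − 0.30201177·0.95474004) = 1.189467

x=136.554597 y=1.189467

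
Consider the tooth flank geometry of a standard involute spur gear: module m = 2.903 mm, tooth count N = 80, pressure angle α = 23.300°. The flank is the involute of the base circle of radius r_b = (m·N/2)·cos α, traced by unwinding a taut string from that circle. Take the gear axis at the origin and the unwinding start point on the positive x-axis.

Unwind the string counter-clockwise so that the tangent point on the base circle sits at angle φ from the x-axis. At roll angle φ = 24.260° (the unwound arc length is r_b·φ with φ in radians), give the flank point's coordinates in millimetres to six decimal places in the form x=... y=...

x=115.785954 y=2.650562

pitch radius r_p = m·N/2 = 2.903·80/2 = 116.120000
base radius r_b = r_p·cos α = 116.120000·cos 23.300° = 106.649994
roll angle φ = 24.260° = 0.42341688 rad
x = r_b·(cos φ + φ·sin φ) = 106.649994·(0.91169035 + 0.42341688·0.41087798) = 115.785954
y = r_b·(sin φ − φ·cos φ) = 106.649994·(0.41087798 − 0.42341688·0.91169035) = 2.650562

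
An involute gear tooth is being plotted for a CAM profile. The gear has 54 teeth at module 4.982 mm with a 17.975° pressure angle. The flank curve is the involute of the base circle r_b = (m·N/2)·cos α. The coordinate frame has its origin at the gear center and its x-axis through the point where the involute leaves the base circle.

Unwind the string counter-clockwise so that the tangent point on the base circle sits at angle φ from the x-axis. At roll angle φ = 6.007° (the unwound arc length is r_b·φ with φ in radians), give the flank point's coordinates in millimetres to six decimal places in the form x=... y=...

pitch radius r_p = m·N/2 = 4.982·54/2 = 134.514000
base radius r_b = r_p·cos α = 134.514000·cos 17.975° = 127.948541
roll angle φ = 6.007° = 0.10484193 rad
x = r_b·(cos φ + φ·sin φ) = 127.948541·(0.99450912 + 0.10484193·0.10464997) = 128.649804
y = r_b·(sin φ − φ·cos φ) = 127.948541·(0.10464997 − 0.10484193·0.99450912) = 0.049095

x=128.649804 y=0.049095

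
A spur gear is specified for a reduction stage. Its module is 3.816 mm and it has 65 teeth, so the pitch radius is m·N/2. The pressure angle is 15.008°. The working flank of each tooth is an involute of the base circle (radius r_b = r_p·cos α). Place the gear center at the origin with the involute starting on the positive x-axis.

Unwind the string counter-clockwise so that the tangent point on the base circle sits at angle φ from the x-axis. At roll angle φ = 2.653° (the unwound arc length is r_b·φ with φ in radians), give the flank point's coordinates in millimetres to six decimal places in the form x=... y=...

pitch radius r_p = m·N/2 = 3.816·65/2 = 124.020000
base radius r_b = r_p·cos α = 124.020000·cos 15.008° = 119.789638
roll angle φ = 2.653° = 0.04630359 rad
x = r_b·(cos φ + φ·sin φ) = 119.789638·(0.99892818 + 0.04630359·0.04628704) = 119.917985
y = r_b·(sin φ − φ·cos φ) = 119.789638·(0.04628704 − 0.04630359·0.99892818) = 0.003963

x=119.917985 y=0.003963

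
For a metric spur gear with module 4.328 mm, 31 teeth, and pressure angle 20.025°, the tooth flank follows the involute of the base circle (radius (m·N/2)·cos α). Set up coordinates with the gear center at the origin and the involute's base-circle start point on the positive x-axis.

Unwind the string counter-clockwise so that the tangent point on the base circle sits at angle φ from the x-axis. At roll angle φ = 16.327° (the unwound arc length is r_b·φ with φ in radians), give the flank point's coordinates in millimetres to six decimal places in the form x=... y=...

pitch radius r_p = m·N/2 = 4.328·31/2 = 67.084000
base radius r_b = r_p·cos α = 67.084000·cos 20.025° = 63.028323
roll angle φ = 16.327° = 0.28495991 rad
x = r_b·(cos φ + φ·sin φ) = 63.028323·(0.95967292 + 0.28495991·0.28111898) = 65.535625
y = r_b·(sin φ − φ·cos φ) = 63.028323·(0.28111898 − 0.28495991·0.95967292) = 0.482209

x=65.535625 y=0.482209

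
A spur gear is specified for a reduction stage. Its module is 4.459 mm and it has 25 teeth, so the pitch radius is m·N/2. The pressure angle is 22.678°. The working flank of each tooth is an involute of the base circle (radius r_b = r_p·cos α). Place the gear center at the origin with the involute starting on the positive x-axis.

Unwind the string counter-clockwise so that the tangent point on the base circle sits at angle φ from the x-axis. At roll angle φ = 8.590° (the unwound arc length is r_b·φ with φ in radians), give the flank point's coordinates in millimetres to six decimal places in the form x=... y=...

pitch radius r_p = m·N/2 = 4.459·25/2 = 55.737500
base radius r_b = r_p·cos α = 55.737500·cos 22.678° = 51.428222
roll angle φ = 8.590° = 0.14992378 rad
x = r_b·(cos φ + φ·sin φ) = 51.428222·(0.98878246 + 0.14992378·0.14936277) = 52.002958
y = r_b·(sin φ − φ·cos φ) = 51.428222·(0.14936277 − 0.14992378·0.98878246) = 0.057639

x=52.002958 y=0.057639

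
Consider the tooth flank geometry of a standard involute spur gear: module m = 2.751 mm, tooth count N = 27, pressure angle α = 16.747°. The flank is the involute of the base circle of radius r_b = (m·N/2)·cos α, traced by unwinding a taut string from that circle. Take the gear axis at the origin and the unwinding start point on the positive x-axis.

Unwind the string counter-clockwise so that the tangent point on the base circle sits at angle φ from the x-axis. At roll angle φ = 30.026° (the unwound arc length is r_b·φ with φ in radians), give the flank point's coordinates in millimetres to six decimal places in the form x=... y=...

x=40.116519 y=1.659707

pitch radius r_p = m·N/2 = 2.751·27/2 = 37.138500
base radius r_b = r_p·cos α = 37.138500·cos 16.747° = 35.563324
roll angle φ = 30.026° = 0.52405256 rad
x = r_b·(cos φ + φ·sin φ) = 35.563324·(0.86579842 + 0.52405256·0.50039294) = 40.116519
y = r_b·(sin φ − φ·cos φ) = 35.563324·(0.50039294 − 0.52405256·0.86579842) = 1.659707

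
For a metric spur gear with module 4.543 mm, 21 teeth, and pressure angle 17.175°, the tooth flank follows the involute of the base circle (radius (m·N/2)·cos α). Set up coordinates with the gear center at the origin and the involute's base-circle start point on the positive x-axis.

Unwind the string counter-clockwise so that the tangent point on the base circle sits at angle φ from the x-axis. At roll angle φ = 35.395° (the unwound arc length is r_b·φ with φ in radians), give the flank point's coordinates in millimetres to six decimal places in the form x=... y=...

x=53.458303 y=3.446609

pitch radius r_p = m·N/2 = 4.543·21/2 = 47.701500
base radius r_b = r_p·cos α = 47.701500·cos 17.175° = 45.574361
roll angle φ = 35.395° = 0.61775929 rad
x = r_b·(cos φ + φ·sin φ) = 45.574361·(0.81517834 + 0.61775929·0.57921004) = 53.458303
y = r_b·(sin φ − φ·cos φ) = 45.574361·(0.57921004 − 0.61775929·0.81517834) = 3.446609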